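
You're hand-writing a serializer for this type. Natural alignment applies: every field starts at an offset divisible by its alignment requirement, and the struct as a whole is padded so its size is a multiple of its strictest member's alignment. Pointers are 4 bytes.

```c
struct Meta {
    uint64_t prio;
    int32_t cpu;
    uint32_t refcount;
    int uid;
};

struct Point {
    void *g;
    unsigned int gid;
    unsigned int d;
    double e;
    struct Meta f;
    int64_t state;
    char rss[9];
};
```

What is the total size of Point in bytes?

72

Meta: @0: prio [8B, align 8] → 8; @8: cpu [4B, align 4] → 12; @12: refcount [4B, align 4] → 16; @16: uid [4B, align 4] → 20; +4 tail pad (align 8); size 24, align 8
@0: g [4B, align 4] → 4
@4: gid [4B, align 4] → 8
@8: d [4B, align 4] → 12
+4 pad (align 8)
@16: e [8B, align 8] → 24
@24: f [24B, align 8] → 48
@48: state [8B, align 8] → 56
@56: rss [9B, align 1] → 65
+7 tail pad (align 8)
size 72, align 8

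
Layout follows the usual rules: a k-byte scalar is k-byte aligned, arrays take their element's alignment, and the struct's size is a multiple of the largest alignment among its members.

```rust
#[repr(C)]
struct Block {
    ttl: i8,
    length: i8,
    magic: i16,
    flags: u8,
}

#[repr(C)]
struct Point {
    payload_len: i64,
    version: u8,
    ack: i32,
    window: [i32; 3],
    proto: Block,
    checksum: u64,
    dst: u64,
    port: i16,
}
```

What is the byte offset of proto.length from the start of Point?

29

Block: @0: ttl [1B, align 1] → 1; @1: length [1B, align 1] → 2; @2: magic [2B, align 2] → 4; @4: flags [1B, align 1] → 5; +1 tail pad (align 2); size 6, align 2
@0: payload_len [8B, align 8] → 8
@8: version [1B, align 1] → 9
+3 pad (align 4)
@12: ack [4B, align 4] → 16
@16: window [12B, align 4] → 28
@28: proto [6B, align 2] → 34
within Block: length at 1
28 + 1 = 29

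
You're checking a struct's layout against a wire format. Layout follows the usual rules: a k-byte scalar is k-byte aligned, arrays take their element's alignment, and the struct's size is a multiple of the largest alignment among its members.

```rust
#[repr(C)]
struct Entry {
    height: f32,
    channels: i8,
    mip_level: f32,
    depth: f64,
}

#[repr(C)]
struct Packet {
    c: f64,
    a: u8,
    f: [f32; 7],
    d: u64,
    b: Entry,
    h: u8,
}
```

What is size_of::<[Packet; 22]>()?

1760

Entry: @0: height [4B, align 4] → 4; @4: channels [1B, align 1] → 5; +3 pad (align 4); @8: mip_level [4B, align 4] → 12; +4 pad (align 8); @16: depth [8B, align 8] → 24; size 24, align 8
@0: c [8B, align 8] → 8
@8: a [1B, align 1] → 9
+3 pad (align 4)
@12: f [28B, align 4] → 40
@40: d [8B, align 8] → 48
@48: b [24B, align 8] → 72
@72: h [1B, align 1] → 73
+7 tail pad (align 8)
size 80, align 8
array of 22: 22 × 80 = 1760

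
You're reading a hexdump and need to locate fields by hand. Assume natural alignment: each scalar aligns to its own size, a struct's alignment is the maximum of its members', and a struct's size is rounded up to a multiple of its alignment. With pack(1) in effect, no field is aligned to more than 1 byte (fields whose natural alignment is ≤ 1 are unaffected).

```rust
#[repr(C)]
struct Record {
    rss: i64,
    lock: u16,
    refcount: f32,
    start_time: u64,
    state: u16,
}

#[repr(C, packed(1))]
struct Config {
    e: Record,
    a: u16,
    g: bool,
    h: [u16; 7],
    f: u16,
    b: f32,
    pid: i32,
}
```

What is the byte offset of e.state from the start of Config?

Record: @0: rss [8B, align 8] → 8; @8: lock [2B, align 2] → 10; +2 pad (align 4); @12: refcount [4B, align 4] → 16; @16: start_time [8B, align 8] → 24; @24: state [2B, align 2] → 26; +6 tail pad (align 8); size 32, align 8
@0: e [32B, align 1] → 32
within Record: state at 24
0 + 24 = 24

24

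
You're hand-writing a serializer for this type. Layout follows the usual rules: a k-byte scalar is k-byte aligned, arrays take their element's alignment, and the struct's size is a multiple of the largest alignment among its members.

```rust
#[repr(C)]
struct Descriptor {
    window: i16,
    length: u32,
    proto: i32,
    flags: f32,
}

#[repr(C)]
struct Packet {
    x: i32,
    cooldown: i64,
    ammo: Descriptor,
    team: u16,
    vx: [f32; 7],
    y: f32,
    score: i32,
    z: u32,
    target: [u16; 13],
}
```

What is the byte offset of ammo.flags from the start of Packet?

Descriptor: 0..2  window  (2B, 2-aligned); 2..4  -- padding (2B); 4..8  length  (4B, 4-aligned); 8..12  proto  (4B, 4-aligned); 12..16  flags  (4B, 4-aligned); sizeof = 16, alignof = 4
0..4  x  (4B, 4-aligned)
4..8  -- padding (4B)
8..16  cooldown  (8B, 8-aligned)
16..32  ammo  (16B, 4-aligned)
within Descriptor: flags at 12
16 + 12 = 28

28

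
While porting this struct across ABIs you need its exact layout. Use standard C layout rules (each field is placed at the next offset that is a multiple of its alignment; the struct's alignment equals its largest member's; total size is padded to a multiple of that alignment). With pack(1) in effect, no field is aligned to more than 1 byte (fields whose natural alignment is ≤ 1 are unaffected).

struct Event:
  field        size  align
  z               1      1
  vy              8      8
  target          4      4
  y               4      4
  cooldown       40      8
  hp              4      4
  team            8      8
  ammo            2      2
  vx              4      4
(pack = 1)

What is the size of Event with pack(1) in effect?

75

z at 0 (size 1, align 1) → ends 1
vy at 1 (size 8, align 1) → ends 9
target at 9 (size 4, align 1) → ends 13
y at 13 (size 4, align 1) → ends 17
cooldown at 17 (size 40, align 1) → ends 57
hp at 57 (size 4, align 1) → ends 61
team at 61 (size 8, align 1) → ends 69
ammo at 69 (size 2, align 1) → ends 71
vx at 71 (size 4, align 1) → ends 75
total 75 bytes, alignment 1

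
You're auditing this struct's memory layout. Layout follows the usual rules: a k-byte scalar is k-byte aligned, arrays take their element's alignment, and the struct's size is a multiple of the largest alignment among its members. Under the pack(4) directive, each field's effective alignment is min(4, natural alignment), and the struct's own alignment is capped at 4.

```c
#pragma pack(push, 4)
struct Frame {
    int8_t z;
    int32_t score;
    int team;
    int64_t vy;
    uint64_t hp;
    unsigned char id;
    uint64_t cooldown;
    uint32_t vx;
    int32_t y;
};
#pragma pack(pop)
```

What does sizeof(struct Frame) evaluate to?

48 bytes

z at 0 (size 1, align 1) → ends 1
pad 3 to align 4 for score
score at 4 (size 4, align 4) → ends 8
team at 8 (size 4, align 4) → ends 12
vy at 12 (size 8, align 4) → ends 20
hp at 20 (size 8, align 4) → ends 28
id at 28 (size 1, align 1) → ends 29
pad 3 to align 4 for cooldown
cooldown at 32 (size 8, align 4) → ends 40
vx at 40 (size 4, align 4) → ends 44
y at 44 (size 4, align 4) → ends 48
total 48 bytes, alignment 4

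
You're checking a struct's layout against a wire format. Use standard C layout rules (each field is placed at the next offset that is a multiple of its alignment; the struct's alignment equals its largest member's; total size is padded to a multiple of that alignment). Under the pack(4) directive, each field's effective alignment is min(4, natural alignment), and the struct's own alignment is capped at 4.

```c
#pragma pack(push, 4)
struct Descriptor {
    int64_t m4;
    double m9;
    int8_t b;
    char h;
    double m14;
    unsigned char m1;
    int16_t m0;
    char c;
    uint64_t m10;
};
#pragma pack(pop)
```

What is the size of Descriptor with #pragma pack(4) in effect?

44

0..8  m4  (8B, 4-aligned)
8..16  m9  (8B, 4-aligned)
16..17  b  (1B, 1-aligned)
17..18  h  (1B, 1-aligned)
18..20  -- padding (2B)
20..28  m14  (8B, 4-aligned)
28..29  m1  (1B, 1-aligned)
29..30  -- padding (1B)
30..32  m0  (2B, 2-aligned)
32..33  c  (1B, 1-aligned)
33..36  -- padding (3B)
36..44  m10  (8B, 4-aligned)
sizeof = 44, alignof = 4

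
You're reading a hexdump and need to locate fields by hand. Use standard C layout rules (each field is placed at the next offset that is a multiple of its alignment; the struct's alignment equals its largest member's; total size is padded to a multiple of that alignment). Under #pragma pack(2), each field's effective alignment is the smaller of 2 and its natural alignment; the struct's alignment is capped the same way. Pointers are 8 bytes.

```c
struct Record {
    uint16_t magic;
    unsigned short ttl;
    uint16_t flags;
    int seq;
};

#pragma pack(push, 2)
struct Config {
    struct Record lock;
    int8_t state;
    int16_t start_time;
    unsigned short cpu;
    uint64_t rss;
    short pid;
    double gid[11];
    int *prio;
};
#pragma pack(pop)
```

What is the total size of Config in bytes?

Record: @0: magic [2B, align 2] → 2; @2: ttl [2B, align 2] → 4; @4: flags [2B, align 2] → 6; +2 pad (align 4); @8: seq [4B, align 4] → 12; size 12, align 4
@0: lock [12B, align 2] → 12
@12: state [1B, align 1] → 13
+1 pad (align 2)
@14: start_time [2B, align 2] → 16
@16: cpu [2B, align 2] → 18
@18: rss [8B, align 2] → 26
@26: pid [2B, align 2] → 28
@28: gid [88B, align 2] → 116
@116: prio [8B, align 2] → 124
size 124, align 2

124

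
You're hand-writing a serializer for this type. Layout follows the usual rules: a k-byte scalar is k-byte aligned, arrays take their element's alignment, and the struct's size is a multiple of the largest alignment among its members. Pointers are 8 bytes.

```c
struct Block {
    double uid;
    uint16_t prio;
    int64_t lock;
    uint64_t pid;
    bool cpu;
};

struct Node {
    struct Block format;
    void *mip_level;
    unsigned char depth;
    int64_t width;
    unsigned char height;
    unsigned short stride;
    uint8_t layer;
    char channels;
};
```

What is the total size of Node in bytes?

Block: 0..8  uid  (8B, 8-aligned); 8..10  prio  (2B, 2-aligned); 10..16  -- padding (6B); 16..24  lock  (8B, 8-aligned); 24..32  pid  (8B, 8-aligned); 32..33  cpu  (1B, 1-aligned); 33..40  -- tail padding (7B); sizeof = 40, alignof = 8
0..40  format  (40B, 8-aligned)
40..48  mip_level  (8B, 8-aligned)
48..49  depth  (1B, 1-aligned)
49..56  -- padding (7B)
56..64  width  (8B, 8-aligned)
64..65  height  (1B, 1-aligned)
65..66  -- padding (1B)
66..68  stride  (2B, 2-aligned)
68..69  layer  (1B, 1-aligned)
69..70  channels  (1B, 1-aligned)
70..72  -- tail padding (2B)
sizeof = 72, alignof = 8

72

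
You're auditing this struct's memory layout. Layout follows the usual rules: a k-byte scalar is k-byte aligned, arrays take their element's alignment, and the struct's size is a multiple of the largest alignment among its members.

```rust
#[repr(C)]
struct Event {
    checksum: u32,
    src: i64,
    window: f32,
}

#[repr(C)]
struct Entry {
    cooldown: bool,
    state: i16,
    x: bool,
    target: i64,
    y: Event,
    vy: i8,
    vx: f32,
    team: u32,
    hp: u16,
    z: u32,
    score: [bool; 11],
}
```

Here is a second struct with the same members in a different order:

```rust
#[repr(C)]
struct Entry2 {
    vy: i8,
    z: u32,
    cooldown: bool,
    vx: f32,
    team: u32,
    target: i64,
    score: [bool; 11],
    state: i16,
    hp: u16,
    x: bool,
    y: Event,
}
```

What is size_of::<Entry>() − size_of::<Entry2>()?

-8

Event: @0: checksum [4B, align 4] → 4; +4 pad (align 8); @8: src [8B, align 8] → 16; @16: window [4B, align 4] → 20; +4 tail pad (align 8); size 24, align 8
@0: cooldown [1B, align 1] → 1
+1 pad (align 2)
@2: state [2B, align 2] → 4
@4: x [1B, align 1] → 5
+3 pad (align 8)
@8: target [8B, align 8] → 16
@16: y [24B, align 8] → 40
@40: vy [1B, align 1] → 41
+3 pad (align 4)
@44: vx [4B, align 4] → 48
@48: team [4B, align 4] → 52
@52: hp [2B, align 2] → 54
+2 pad (align 4)
@56: z [4B, align 4] → 60
@60: score [11B, align 1] → 71
+1 tail pad (align 8)
size 72, align 8
— Entry2 —
@0: vy [1B, align 1] → 1
+3 pad (align 4)
@4: z [4B, align 4] → 8
@8: cooldown [1B, align 1] → 9
+3 pad (align 4)
@12: vx [4B, align 4] → 16
@16: team [4B, align 4] → 20
+4 pad (align 8)
@24: target [8B, align 8] → 32
@32: score [11B, align 1] → 43
+1 pad (align 2)
@44: state [2B, align 2] → 46
@46: hp [2B, align 2] → 48
@48: x [1B, align 1] → 49
+7 pad (align 8)
@56: y [24B, align 8] → 80
size 80, align 8
72 − 80 = -8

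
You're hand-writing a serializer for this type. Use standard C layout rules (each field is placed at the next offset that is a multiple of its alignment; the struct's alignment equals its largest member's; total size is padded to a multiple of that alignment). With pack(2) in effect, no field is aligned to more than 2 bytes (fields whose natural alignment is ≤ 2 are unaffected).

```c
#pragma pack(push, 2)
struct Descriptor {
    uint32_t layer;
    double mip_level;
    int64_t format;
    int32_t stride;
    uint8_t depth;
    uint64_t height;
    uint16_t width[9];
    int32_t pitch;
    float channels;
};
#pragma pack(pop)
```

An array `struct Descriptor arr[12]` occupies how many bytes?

720

layer at 0 (size 4, align 2) → ends 4
mip_level at 4 (size 8, align 2) → ends 12
format at 12 (size 8, align 2) → ends 20
stride at 20 (size 4, align 2) → ends 24
depth at 24 (size 1, align 1) → ends 25
pad 1 to align 2 for height
height at 26 (size 8, align 2) → ends 34
width at 34 (size 18, align 2) → ends 52
pitch at 52 (size 4, align 2) → ends 56
channels at 56 (size 4, align 2) → ends 60
total 60 bytes, alignment 2
array of 12: 12 × 60 = 720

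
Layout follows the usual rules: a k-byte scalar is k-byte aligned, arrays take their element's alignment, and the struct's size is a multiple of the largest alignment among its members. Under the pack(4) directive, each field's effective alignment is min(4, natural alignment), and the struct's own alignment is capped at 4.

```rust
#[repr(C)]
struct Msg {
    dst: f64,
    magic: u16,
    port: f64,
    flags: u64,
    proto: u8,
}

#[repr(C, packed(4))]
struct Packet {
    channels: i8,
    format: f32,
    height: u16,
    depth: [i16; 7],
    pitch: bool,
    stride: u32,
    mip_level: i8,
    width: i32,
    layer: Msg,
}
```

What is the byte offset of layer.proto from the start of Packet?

Msg: dst at 0 (size 8, align 8) → ends 8; magic at 8 (size 2, align 2) → ends 10; pad 6 to align 8 for port; port at 16 (size 8, align 8) → ends 24; flags at 24 (size 8, align 8) → ends 32; proto at 32 (size 1, align 1) → ends 33; tail pad 7 to reach multiple of 8; total 40 bytes, alignment 8
channels at 0 (size 1, align 1) → ends 1
pad 3 to align 4 for format
format at 4 (size 4, align 4) → ends 8
height at 8 (size 2, align 2) → ends 10
depth at 10 (size 14, align 2) → ends 24
pitch at 24 (size 1, align 1) → ends 25
pad 3 to align 4 for stride
stride at 28 (size 4, align 4) → ends 32
mip_level at 32 (size 1, align 1) → ends 33
pad 3 to align 4 for width
width at 36 (size 4, align 4) → ends 40
layer at 40 (size 40, align 4) → ends 80
within Msg: proto at 32
40 + 32 = 72

72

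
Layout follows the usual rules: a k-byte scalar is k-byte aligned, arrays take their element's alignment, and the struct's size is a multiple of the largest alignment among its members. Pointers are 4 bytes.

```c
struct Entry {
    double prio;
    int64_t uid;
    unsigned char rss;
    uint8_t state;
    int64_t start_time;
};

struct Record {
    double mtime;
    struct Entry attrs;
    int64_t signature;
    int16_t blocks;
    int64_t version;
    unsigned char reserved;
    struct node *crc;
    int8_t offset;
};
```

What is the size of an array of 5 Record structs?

Entry: prio at 0 (size 8, align 8) → ends 8; uid at 8 (size 8, align 8) → ends 16; rss at 16 (size 1, align 1) → ends 17; state at 17 (size 1, align 1) → ends 18; pad 6 to align 8 for start_time; start_time at 24 (size 8, align 8) → ends 32; total 32 bytes, alignment 8
mtime at 0 (size 8, align 8) → ends 8
attrs at 8 (size 32, align 8) → ends 40
signature at 40 (size 8, align 8) → ends 48
blocks at 48 (size 2, align 2) → ends 50
pad 6 to align 8 for version
version at 56 (size 8, align 8) → ends 64
reserved at 64 (size 1, align 1) → ends 65
pad 3 to align 4 for crc
crc at 68 (size 4, align 4) → ends 72
offset at 72 (size 1, align 1) → ends 73
tail pad 7 to reach multiple of 8
total 80 bytes, alignment 8
array of 5: 5 × 80 = 400

400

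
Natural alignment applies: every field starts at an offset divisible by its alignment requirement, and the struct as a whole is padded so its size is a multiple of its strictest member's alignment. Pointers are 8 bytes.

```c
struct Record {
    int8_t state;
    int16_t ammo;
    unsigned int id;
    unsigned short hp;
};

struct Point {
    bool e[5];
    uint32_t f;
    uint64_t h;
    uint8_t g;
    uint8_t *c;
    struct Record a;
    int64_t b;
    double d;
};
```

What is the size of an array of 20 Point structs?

1440

Record: @0: state [1B, align 1] → 1; +1 pad (align 2); @2: ammo [2B, align 2] → 4; @4: id [4B, align 4] → 8; @8: hp [2B, align 2] → 10; +2 tail pad (align 4); size 12, align 4
@0: e [5B, align 1] → 5
+3 pad (align 4)
@8: f [4B, align 4] → 12
+4 pad (align 8)
@16: h [8B, align 8] → 24
@24: g [1B, align 1] → 25
+7 pad (align 8)
@32: c [8B, align 8] → 40
@40: a [12B, align 4] → 52
+4 pad (align 8)
@56: b [8B, align 8] → 64
@64: d [8B, align 8] → 72
size 72, align 8
array of 20: 20 × 72 = 1440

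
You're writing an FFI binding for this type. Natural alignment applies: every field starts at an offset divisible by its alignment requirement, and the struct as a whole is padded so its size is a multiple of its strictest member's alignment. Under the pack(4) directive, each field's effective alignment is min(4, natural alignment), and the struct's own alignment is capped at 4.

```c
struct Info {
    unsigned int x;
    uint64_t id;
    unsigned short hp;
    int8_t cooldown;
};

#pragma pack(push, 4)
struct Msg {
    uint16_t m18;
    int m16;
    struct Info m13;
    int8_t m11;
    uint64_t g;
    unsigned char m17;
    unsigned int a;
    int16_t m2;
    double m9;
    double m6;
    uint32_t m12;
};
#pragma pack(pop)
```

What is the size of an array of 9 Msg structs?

684

Info: x at 0 (size 4, align 4) → ends 4; pad 4 to align 8 for id; id at 8 (size 8, align 8) → ends 16; hp at 16 (size 2, align 2) → ends 18; cooldown at 18 (size 1, align 1) → ends 19; tail pad 5 to reach multiple of 8; total 24 bytes, alignment 8
m18 at 0 (size 2, align 2) → ends 2
pad 2 to align 4 for m16
m16 at 4 (size 4, align 4) → ends 8
m13 at 8 (size 24, align 4) → ends 32
m11 at 32 (size 1, align 1) → ends 33
pad 3 to align 4 for g
g at 36 (size 8, align 4) → ends 44
m17 at 44 (size 1, align 1) → ends 45
pad 3 to align 4 for a
a at 48 (size 4, align 4) → ends 52
m2 at 52 (size 2, align 2) → ends 54
pad 2 to align 4 for m9
m9 at 56 (size 8, align 4) → ends 64
m6 at 64 (size 8, align 4) → ends 72
m12 at 72 (size 4, align 4) → ends 76
total 76 bytes, alignment 4
array of 9: 9 × 76 = 684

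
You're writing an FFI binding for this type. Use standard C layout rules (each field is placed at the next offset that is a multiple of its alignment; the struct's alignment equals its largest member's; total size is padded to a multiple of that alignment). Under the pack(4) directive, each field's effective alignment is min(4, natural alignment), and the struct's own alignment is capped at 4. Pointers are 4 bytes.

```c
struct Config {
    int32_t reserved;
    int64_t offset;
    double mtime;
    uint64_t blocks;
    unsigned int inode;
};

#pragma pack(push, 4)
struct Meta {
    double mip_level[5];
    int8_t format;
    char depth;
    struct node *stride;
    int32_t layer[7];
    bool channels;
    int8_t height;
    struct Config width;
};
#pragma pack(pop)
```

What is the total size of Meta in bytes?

Config: 0..4  reserved  (4B, 4-aligned); 4..8  -- padding (4B); 8..16  offset  (8B, 8-aligned); 16..24  mtime  (8B, 8-aligned); 24..32  blocks  (8B, 8-aligned); 32..36  inode  (4B, 4-aligned); 36..40  -- tail padding (4B); sizeof = 40, alignof = 8
0..40  mip_level  (40B, 4-aligned)
40..41  format  (1B, 1-aligned)
41..42  depth  (1B, 1-aligned)
42..44  -- padding (2B)
44..48  stride  (4B, 4-aligned)
48..76  layer  (28B, 4-aligned)
76..77  channels  (1B, 1-aligned)
77..78  height  (1B, 1-aligned)
78..80  -- padding (2B)
80..120  width  (40B, 4-aligned)
sizeof = 120, alignof = 4

120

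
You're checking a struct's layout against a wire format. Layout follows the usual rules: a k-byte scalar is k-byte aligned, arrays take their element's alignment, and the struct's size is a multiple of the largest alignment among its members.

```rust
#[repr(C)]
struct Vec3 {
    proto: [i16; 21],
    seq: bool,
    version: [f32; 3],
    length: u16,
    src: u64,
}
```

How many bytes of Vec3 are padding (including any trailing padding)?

proto at 0 (size 42, align 2) → ends 42
seq at 42 (size 1, align 1) → ends 43
pad 1 to align 4 for version
version at 44 (size 12, align 4) → ends 56
length at 56 (size 2, align 2) → ends 58
pad 6 to align 8 for src
src at 64 (size 8, align 8) → ends 72
total 72 bytes, alignment 8
data bytes 65, size 72 → padding 7

7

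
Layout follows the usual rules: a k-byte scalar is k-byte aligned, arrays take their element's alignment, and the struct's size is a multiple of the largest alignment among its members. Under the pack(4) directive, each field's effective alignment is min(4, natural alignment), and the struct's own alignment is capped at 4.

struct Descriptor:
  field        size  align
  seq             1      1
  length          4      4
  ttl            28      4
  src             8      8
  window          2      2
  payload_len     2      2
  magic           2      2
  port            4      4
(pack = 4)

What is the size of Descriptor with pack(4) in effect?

56

@0: seq [1B, align 1] → 1
+3 pad (align 4)
@4: length [4B, align 4] → 8
@8: ttl [28B, align 4] → 36
@36: src [8B, align 4] → 44
@44: window [2B, align 2] → 46
@46: payload_len [2B, align 2] → 48
@48: magic [2B, align 2] → 50
+2 pad (align 4)
@52: port [4B, align 4] → 56
size 56, align 4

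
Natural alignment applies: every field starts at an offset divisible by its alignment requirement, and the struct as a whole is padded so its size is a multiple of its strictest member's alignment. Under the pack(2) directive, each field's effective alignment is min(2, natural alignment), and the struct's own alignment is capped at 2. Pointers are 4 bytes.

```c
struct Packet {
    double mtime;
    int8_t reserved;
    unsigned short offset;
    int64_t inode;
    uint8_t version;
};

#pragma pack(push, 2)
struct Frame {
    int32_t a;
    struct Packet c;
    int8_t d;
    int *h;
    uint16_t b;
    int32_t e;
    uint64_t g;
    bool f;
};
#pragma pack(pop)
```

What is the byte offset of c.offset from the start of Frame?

14

Packet: @0: mtime [8B, align 8] → 8; @8: reserved [1B, align 1] → 9; +1 pad (align 2); @10: offset [2B, align 2] → 12; +4 pad (align 8); @16: inode [8B, align 8] → 24; @24: version [1B, align 1] → 25; +7 tail pad (align 8); size 32, align 8
@0: a [4B, align 2] → 4
@4: c [32B, align 2] → 36
within Packet: offset at 10
4 + 10 = 14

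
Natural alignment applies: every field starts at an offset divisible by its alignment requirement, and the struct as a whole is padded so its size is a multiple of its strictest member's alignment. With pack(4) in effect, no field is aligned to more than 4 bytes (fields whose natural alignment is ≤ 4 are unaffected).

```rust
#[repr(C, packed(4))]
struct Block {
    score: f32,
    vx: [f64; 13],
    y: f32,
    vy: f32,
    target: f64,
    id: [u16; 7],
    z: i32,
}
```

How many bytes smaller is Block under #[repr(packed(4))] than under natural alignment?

8

natural layout:
  0..4  score  (4B, 4-aligned)
  4..8  -- padding (4B)
  8..112  vx  (104B, 8-aligned)
  112..116  y  (4B, 4-aligned)
  116..120  vy  (4B, 4-aligned)
  120..128  target  (8B, 8-aligned)
  128..142  id  (14B, 2-aligned)
  142..144  -- padding (2B)
  144..148  z  (4B, 4-aligned)
  148..152  -- tail padding (4B)
  sizeof = 152, alignof = 8
packed(4) layout:
  0..4  score  (4B, 4-aligned)
  4..108  vx  (104B, 4-aligned)
  108..112  y  (4B, 4-aligned)
  112..116  vy  (4B, 4-aligned)
  116..124  target  (8B, 4-aligned)
  124..138  id  (14B, 2-aligned)
  138..140  -- padding (2B)
  140..144  z  (4B, 4-aligned)
  sizeof = 144, alignof = 4
152 − 144 = 8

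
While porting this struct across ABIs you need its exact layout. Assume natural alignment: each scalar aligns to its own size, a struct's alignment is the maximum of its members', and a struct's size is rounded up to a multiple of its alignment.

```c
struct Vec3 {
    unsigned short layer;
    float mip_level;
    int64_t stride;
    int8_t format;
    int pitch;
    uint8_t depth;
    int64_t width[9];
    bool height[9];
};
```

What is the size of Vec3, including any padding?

0..2  layer  (2B, 2-aligned)
2..4  -- padding (2B)
4..8  mip_level  (4B, 4-aligned)
8..16  stride  (8B, 8-aligned)
16..17  format  (1B, 1-aligned)
17..20  -- padding (3B)
20..24  pitch  (4B, 4-aligned)
24..25  depth  (1B, 1-aligned)
25..32  -- padding (7B)
32..104  width  (72B, 8-aligned)
104..113  height  (9B, 1-aligned)
113..120  -- tail padding (7B)
sizeof = 120, alignof = 8

120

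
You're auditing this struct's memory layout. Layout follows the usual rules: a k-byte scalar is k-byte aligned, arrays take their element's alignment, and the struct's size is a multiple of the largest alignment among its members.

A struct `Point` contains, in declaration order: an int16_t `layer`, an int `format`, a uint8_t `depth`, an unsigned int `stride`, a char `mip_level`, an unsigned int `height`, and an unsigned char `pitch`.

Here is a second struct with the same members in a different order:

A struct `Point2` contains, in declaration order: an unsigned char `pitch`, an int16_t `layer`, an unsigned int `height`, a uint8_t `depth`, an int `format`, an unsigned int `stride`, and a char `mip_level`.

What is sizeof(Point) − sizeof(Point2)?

@0: layer [2B, align 2] → 2
+2 pad (align 4)
@4: format [4B, align 4] → 8
@8: depth [1B, align 1] → 9
+3 pad (align 4)
@12: stride [4B, align 4] → 16
@16: mip_level [1B, align 1] → 17
+3 pad (align 4)
@20: height [4B, align 4] → 24
@24: pitch [1B, align 1] → 25
+3 tail pad (align 4)
size 28, align 4
— Point2 —
@0: pitch [1B, align 1] → 1
+1 pad (align 2)
@2: layer [2B, align 2] → 4
@4: height [4B, align 4] → 8
@8: depth [1B, align 1] → 9
+3 pad (align 4)
@12: format [4B, align 4] → 16
@16: stride [4B, align 4] → 20
@20: mip_level [1B, align 1] → 21
+3 tail pad (align 4)
size 24, align 4
28 − 24 = 4

4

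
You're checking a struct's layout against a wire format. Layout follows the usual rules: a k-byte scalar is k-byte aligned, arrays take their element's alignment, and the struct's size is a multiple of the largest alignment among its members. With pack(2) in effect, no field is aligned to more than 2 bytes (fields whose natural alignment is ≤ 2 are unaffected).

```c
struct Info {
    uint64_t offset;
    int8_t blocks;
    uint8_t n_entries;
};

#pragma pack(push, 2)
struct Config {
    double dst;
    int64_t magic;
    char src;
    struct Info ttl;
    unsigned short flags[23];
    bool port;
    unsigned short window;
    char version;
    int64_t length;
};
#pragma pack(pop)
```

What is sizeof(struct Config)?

Info: 0..8  offset  (8B, 8-aligned); 8..9  blocks  (1B, 1-aligned); 9..10  n_entries  (1B, 1-aligned); 10..16  -- tail padding (6B); sizeof = 16, alignof = 8
0..8  dst  (8B, 2-aligned)
8..16  magic  (8B, 2-aligned)
16..17  src  (1B, 1-aligned)
17..18  -- padding (1B)
18..34  ttl  (16B, 2-aligned)
34..80  flags  (46B, 2-aligned)
80..81  port  (1B, 1-aligned)
81..82  -- padding (1B)
82..84  window  (2B, 2-aligned)
84..85  version  (1B, 1-aligned)
85..86  -- padding (1B)
86..94  length  (8B, 2-aligned)
sizeof = 94, alignof = 2

94 bytes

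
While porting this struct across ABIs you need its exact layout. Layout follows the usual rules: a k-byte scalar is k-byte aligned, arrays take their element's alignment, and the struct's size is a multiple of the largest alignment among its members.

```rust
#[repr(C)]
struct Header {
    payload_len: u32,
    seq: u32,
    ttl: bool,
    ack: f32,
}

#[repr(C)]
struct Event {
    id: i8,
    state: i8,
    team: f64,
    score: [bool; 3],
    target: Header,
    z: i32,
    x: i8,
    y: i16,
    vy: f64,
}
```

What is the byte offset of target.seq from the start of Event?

24

Header: @0: payload_len [4B, align 4] → 4; @4: seq [4B, align 4] → 8; @8: ttl [1B, align 1] → 9; +3 pad (align 4); @12: ack [4B, align 4] → 16; size 16, align 4
@0: id [1B, align 1] → 1
@1: state [1B, align 1] → 2
+6 pad (align 8)
@8: team [8B, align 8] → 16
@16: score [3B, align 1] → 19
+1 pad (align 4)
@20: target [16B, align 4] → 36
within Header: seq at 4
20 + 4 = 24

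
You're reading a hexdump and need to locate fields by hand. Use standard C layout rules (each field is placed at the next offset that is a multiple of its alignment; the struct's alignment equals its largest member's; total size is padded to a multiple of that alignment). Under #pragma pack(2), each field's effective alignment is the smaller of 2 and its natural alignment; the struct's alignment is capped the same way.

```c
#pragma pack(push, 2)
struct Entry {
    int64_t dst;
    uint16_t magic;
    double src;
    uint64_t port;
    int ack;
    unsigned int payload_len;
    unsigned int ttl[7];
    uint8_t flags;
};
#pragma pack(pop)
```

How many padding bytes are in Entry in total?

1

dst at 0 (size 8, align 2) → ends 8
magic at 8 (size 2, align 2) → ends 10
src at 10 (size 8, align 2) → ends 18
port at 18 (size 8, align 2) → ends 26
ack at 26 (size 4, align 2) → ends 30
payload_len at 30 (size 4, align 2) → ends 34
ttl at 34 (size 28, align 2) → ends 62
flags at 62 (size 1, align 1) → ends 63
tail pad 1 to reach multiple of 2
total 64 bytes, alignment 2
data bytes 63, size 64 → padding 1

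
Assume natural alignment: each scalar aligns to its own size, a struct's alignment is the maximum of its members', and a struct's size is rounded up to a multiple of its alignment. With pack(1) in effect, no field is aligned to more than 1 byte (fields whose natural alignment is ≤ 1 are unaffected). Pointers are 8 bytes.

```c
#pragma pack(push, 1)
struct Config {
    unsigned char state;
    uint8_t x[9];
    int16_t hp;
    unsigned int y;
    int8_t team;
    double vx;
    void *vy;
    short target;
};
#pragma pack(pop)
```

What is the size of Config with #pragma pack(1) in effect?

35

@0: state [1B, align 1] → 1
@1: x [9B, align 1] → 10
@10: hp [2B, align 1] → 12
@12: y [4B, align 1] → 16
@16: team [1B, align 1] → 17
@17: vx [8B, align 1] → 25
@25: vy [8B, align 1] → 33
@33: target [2B, align 1] → 35
size 35, align 1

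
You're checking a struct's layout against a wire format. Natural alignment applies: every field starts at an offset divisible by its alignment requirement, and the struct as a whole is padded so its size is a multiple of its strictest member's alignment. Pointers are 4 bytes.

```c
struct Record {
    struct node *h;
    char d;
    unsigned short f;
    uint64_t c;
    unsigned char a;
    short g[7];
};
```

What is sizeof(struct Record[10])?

0..4  h  (4B, 4-aligned)
4..5  d  (1B, 1-aligned)
5..6  -- padding (1B)
6..8  f  (2B, 2-aligned)
8..16  c  (8B, 8-aligned)
16..17  a  (1B, 1-aligned)
17..18  -- padding (1B)
18..32  g  (14B, 2-aligned)
sizeof = 32, alignof = 8
array of 10: 10 × 32 = 320

320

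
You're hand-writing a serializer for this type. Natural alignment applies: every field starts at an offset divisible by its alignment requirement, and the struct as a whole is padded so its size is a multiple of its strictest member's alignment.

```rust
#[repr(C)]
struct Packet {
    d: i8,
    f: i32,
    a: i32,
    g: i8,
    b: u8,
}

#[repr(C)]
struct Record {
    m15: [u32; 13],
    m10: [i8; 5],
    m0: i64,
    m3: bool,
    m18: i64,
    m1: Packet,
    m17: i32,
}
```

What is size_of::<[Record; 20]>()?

2240

Packet: d at 0 (size 1, align 1) → ends 1; pad 3 to align 4 for f; f at 4 (size 4, align 4) → ends 8; a at 8 (size 4, align 4) → ends 12; g at 12 (size 1, align 1) → ends 13; b at 13 (size 1, align 1) → ends 14; tail pad 2 to reach multiple of 4; total 16 bytes, alignment 4
m15 at 0 (size 52, align 4) → ends 52
m10 at 52 (size 5, align 1) → ends 57
pad 7 to align 8 for m0
m0 at 64 (size 8, align 8) → ends 72
m3 at 72 (size 1, align 1) → ends 73
pad 7 to align 8 for m18
m18 at 80 (size 8, align 8) → ends 88
m1 at 88 (size 16, align 4) → ends 104
m17 at 104 (size 4, align 4) → ends 108
tail pad 4 to reach multiple of 8
total 112 bytes, alignment 8
array of 20: 20 × 112 = 2240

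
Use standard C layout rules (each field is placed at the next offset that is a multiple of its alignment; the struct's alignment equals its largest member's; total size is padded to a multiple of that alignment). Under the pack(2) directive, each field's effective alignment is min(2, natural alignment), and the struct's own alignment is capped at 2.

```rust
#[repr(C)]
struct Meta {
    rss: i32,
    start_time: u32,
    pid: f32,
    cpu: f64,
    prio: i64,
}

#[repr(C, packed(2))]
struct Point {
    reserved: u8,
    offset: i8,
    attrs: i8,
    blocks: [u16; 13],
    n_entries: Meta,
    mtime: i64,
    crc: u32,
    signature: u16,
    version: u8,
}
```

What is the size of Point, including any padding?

78 bytes

Meta: 0..4  rss  (4B, 4-aligned); 4..8  start_time  (4B, 4-aligned); 8..12  pid  (4B, 4-aligned); 12..16  -- padding (4B); 16..24  cpu  (8B, 8-aligned); 24..32  prio  (8B, 8-aligned); sizeof = 32, alignof = 8
0..1  reserved  (1B, 1-aligned)
1..2  offset  (1B, 1-aligned)
2..3  attrs  (1B, 1-aligned)
3..4  -- padding (1B)
4..30  blocks  (26B, 2-aligned)
30..62  n_entries  (32B, 2-aligned)
62..70  mtime  (8B, 2-aligned)
70..74  crc  (4B, 2-aligned)
74..76  signature  (2B, 2-aligned)
76..77  version  (1B, 1-aligned)
77..78  -- tail padding (1B)
sizeof = 78, alignof = 2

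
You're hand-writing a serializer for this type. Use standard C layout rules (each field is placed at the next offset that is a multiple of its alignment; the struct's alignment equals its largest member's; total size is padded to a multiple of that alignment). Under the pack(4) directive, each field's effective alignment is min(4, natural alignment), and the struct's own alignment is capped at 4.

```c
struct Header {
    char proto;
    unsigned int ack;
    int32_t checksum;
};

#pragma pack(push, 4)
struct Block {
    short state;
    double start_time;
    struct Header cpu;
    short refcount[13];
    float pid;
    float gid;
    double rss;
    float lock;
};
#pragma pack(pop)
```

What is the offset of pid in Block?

52

Header: 0..1  proto  (1B, 1-aligned); 1..4  -- padding (3B); 4..8  ack  (4B, 4-aligned); 8..12  checksum  (4B, 4-aligned); sizeof = 12, alignof = 4
0..2  state  (2B, 2-aligned)
2..4  -- padding (2B)
4..12  start_time  (8B, 4-aligned)
12..24  cpu  (12B, 4-aligned)
24..50  refcount  (26B, 2-aligned)
50..52  -- padding (2B)
52..56  pid  (4B, 4-aligned)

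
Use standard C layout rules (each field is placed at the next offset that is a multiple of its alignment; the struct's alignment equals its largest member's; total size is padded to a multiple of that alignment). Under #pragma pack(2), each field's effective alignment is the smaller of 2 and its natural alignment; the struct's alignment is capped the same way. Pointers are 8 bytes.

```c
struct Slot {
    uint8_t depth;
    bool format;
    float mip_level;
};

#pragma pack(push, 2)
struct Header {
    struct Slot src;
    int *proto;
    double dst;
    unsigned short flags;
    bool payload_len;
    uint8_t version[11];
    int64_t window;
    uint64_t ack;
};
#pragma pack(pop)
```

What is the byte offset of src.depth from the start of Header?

Slot: 0..1  depth  (1B, 1-aligned); 1..2  format  (1B, 1-aligned); 2..4  -- padding (2B); 4..8  mip_level  (4B, 4-aligned); sizeof = 8, alignof = 4
0..8  src  (8B, 2-aligned)
within Slot: depth at 0
0 + 0 = 0

0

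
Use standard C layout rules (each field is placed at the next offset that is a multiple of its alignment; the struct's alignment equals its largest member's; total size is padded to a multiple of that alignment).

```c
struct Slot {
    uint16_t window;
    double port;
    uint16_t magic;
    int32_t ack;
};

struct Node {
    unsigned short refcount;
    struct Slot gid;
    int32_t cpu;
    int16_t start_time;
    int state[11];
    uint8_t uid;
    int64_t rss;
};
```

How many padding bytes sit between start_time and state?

Slot: @0: window [2B, align 2] → 2; +6 pad (align 8); @8: port [8B, align 8] → 16; @16: magic [2B, align 2] → 18; +2 pad (align 4); @20: ack [4B, align 4] → 24; size 24, align 8
@0: refcount [2B, align 2] → 2
+6 pad (align 8)
@8: gid [24B, align 8] → 32
@32: cpu [4B, align 4] → 36
@36: start_time [2B, align 2] → 38
+2 pad (align 4)
@40: state [44B, align 4] → 84

2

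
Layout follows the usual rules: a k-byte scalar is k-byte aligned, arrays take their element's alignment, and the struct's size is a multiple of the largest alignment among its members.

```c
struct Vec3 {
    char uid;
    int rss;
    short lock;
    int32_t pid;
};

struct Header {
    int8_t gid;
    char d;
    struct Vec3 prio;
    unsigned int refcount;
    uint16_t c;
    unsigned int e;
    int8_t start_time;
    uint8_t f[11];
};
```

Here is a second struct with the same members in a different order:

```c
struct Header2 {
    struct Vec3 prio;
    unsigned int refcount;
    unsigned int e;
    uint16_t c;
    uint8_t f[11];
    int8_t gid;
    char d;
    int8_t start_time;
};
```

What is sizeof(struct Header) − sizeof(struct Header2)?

4

Vec3: uid at 0 (size 1, align 1) → ends 1; pad 3 to align 4 for rss; rss at 4 (size 4, align 4) → ends 8; lock at 8 (size 2, align 2) → ends 10; pad 2 to align 4 for pid; pid at 12 (size 4, align 4) → ends 16; total 16 bytes, alignment 4
gid at 0 (size 1, align 1) → ends 1
d at 1 (size 1, align 1) → ends 2
pad 2 to align 4 for prio
prio at 4 (size 16, align 4) → ends 20
refcount at 20 (size 4, align 4) → ends 24
c at 24 (size 2, align 2) → ends 26
pad 2 to align 4 for e
e at 28 (size 4, align 4) → ends 32
start_time at 32 (size 1, align 1) → ends 33
f at 33 (size 11, align 1) → ends 44
total 44 bytes, alignment 4
— Header2 —
prio at 0 (size 16, align 4) → ends 16
refcount at 16 (size 4, align 4) → ends 20
e at 20 (size 4, align 4) → ends 24
c at 24 (size 2, align 2) → ends 26
f at 26 (size 11, align 1) → ends 37
gid at 37 (size 1, align 1) → ends 38
d at 38 (size 1, align 1) → ends 39
start_time at 39 (size 1, align 1) → ends 40
total 40 bytes, alignment 4
44 − 40 = 4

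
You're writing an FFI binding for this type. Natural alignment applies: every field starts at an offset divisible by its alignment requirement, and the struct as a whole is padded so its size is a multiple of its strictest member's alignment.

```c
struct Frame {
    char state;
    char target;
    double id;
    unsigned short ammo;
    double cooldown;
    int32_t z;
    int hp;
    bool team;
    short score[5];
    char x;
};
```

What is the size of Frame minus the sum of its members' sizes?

0..1  state  (1B, 1-aligned)
1..2  target  (1B, 1-aligned)
2..8  -- padding (6B)
8..16  id  (8B, 8-aligned)
16..18  ammo  (2B, 2-aligned)
18..24  -- padding (6B)
24..32  cooldown  (8B, 8-aligned)
32..36  z  (4B, 4-aligned)
36..40  hp  (4B, 4-aligned)
40..41  team  (1B, 1-aligned)
41..42  -- padding (1B)
42..52  score  (10B, 2-aligned)
52..53  x  (1B, 1-aligned)
53..56  -- tail padding (3B)
sizeof = 56, alignof = 8
data bytes 40, size 56 → padding 16

16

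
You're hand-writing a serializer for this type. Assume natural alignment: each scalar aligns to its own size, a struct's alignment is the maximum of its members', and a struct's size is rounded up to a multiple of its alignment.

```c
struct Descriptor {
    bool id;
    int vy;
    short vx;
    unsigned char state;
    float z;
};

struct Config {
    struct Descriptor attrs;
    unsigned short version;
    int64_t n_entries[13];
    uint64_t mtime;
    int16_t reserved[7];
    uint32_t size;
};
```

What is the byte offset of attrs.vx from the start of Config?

Descriptor: 0..1  id  (1B, 1-aligned); 1..4  -- padding (3B); 4..8  vy  (4B, 4-aligned); 8..10  vx  (2B, 2-aligned); 10..11  state  (1B, 1-aligned); 11..12  -- padding (1B); 12..16  z  (4B, 4-aligned); sizeof = 16, alignof = 4
0..16  attrs  (16B, 4-aligned)
within Descriptor: vx at 8
0 + 8 = 8

8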